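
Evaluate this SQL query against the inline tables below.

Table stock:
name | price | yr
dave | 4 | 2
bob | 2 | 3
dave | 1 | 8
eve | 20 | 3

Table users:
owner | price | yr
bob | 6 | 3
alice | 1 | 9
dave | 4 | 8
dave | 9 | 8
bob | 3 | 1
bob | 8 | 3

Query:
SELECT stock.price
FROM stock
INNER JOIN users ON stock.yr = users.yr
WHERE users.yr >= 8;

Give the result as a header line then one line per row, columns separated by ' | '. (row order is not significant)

== RESULT ==
stock.price
1
1

Derivation:
After JOIN users (6 rows):
stock.name | stock.price | stock.yr | users.owner | users.price | users.yr
bob | 2 | 3 | bob | 6 | 3
bob | 2 | 3 | bob | 8 | 3
dave | 1 | 8 | dave | 4 | 8
dave | 1 | 8 | dave | 9 | 8
eve | 20 | 3 | bob | 6 | 3
eve | 20 | 3 | bob | 8 | 3
After WHERE (2 rows):
stock.name | stock.price | stock.yr | users.owner | users.price | users.yr
dave | 1 | 8 | dave | 4 | 8
dave | 1 | 8 | dave | 9 | 8
After SELECT (2 rows):
stock.price
1
1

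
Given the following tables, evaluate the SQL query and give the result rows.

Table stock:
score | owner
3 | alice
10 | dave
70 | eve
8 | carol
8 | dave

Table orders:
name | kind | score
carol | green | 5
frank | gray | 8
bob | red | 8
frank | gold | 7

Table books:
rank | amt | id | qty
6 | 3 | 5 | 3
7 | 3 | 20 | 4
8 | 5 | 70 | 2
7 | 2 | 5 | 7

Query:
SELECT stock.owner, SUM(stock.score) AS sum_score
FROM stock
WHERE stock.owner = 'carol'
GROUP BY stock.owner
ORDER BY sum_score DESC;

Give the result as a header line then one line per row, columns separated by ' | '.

After WHERE (1 rows):
stock.score | stock.owner
8 | carol
After GROUP BY (1 rows):
stock.owner | sum_score
carol | 8
After ORDER BY (1 rows):
stock.owner | sum_score
carol | 8

== RESULT ==
stock.owner | sum_score
carol | 8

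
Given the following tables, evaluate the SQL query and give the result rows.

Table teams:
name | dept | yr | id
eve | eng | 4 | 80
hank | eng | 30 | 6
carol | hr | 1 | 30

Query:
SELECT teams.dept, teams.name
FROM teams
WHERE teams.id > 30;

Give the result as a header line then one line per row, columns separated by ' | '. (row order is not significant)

== RESULT ==
teams.dept | teams.name
eng | eve

Derivation:
After WHERE (1 rows):
teams.name | teams.dept | teams.yr | teams.id
eve | eng | 4 | 80
After SELECT (1 rows):
teams.dept | teams.name
eng | eve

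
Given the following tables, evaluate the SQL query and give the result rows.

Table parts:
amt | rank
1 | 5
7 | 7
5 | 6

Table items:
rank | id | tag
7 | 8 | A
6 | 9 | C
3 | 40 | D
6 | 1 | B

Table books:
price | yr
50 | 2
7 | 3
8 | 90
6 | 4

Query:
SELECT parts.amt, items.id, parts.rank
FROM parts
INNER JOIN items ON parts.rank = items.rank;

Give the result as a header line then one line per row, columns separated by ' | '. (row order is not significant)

== RESULT ==
parts.amt | items.id | parts.rank
7 | 8 | 7
5 | 9 | 6
5 | 1 | 6

Derivation:
After JOIN items (3 rows):
parts.amt | parts.rank | items.rank | items.id | items.tag
7 | 7 | 7 | 8 | A
5 | 6 | 6 | 9 | C
5 | 6 | 6 | 1 | B
After SELECT (3 rows):
parts.amt | items.id | parts.rank
7 | 8 | 7
5 | 9 | 6
5 | 1 | 6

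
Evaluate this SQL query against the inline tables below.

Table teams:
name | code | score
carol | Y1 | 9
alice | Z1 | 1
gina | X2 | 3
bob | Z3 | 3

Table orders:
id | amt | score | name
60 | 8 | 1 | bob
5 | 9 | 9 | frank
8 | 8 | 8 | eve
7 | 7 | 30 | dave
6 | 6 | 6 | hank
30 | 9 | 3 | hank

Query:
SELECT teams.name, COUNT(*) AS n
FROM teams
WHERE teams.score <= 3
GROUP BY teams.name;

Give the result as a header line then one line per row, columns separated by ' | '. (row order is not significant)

== RESULT ==
teams.name | n
alice | 1
gina | 1
bob | 1

Derivation:
After WHERE (3 rows):
teams.name | teams.code | teams.score
alice | Z1 | 1
gina | X2 | 3
bob | Z3 | 3
After GROUP BY (3 rows):
teams.name | n
alice | 1
gina | 1
bob | 1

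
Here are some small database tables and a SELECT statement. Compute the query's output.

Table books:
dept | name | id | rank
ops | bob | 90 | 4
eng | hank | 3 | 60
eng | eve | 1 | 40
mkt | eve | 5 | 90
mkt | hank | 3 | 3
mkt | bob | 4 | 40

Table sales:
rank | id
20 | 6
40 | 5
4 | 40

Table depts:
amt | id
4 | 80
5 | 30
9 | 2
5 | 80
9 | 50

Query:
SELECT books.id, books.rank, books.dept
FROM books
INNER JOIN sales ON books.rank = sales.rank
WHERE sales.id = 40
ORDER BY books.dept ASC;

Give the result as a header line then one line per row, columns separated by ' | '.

After JOIN sales (3 rows):
books.dept | books.name | books.id | books.rank | sales.rank | sales.id
ops | bob | 90 | 4 | 4 | 40
eng | eve | 1 | 40 | 40 | 5
mkt | bob | 4 | 40 | 40 | 5
After WHERE (1 rows):
books.dept | books.name | books.id | books.rank | sales.rank | sales.id
ops | bob | 90 | 4 | 4 | 40
After SELECT (1 rows):
books.id | books.rank | books.dept
90 | 4 | ops
After ORDER BY (1 rows):
books.id | books.rank | books.dept
90 | 4 | ops

== RESULT ==
books.id | books.rank | books.dept
90 | 4 | ops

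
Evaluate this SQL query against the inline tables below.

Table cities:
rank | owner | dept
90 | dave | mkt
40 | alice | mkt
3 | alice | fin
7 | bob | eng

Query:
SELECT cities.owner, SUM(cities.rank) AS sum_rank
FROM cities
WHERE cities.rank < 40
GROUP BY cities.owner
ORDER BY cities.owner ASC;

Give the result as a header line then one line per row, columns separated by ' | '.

After WHERE (2 rows):
cities.rank | cities.owner | cities.dept
3 | alice | fin
7 | bob | eng
After GROUP BY (2 rows):
cities.owner | sum_rank
alice | 3
bob | 7
After ORDER BY (2 rows):
cities.owner | sum_rank
alice | 3
bob | 7

== RESULT ==
cities.owner | sum_rank
alice | 3
bob | 7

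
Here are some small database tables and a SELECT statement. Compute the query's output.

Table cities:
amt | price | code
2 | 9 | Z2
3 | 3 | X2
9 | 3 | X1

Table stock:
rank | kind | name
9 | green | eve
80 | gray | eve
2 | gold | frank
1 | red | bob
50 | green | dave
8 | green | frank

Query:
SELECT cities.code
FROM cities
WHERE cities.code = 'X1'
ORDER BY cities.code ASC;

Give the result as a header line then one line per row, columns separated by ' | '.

After WHERE (1 rows):
cities.amt | cities.price | cities.code
9 | 3 | X1
After SELECT (1 rows):
cities.code
X1
After ORDER BY (1 rows):
cities.code
X1

== RESULT ==
cities.code
X1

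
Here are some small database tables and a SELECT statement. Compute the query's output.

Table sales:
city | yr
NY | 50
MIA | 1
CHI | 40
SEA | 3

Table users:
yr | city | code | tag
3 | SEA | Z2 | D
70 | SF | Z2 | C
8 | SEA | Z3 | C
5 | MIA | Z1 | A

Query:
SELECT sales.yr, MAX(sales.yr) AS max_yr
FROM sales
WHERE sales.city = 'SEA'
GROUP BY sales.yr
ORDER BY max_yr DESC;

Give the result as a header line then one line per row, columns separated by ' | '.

After WHERE (1 rows):
sales.city | sales.yr
SEA | 3
After GROUP BY (1 rows):
sales.yr | max_yr
3 | 3
After ORDER BY (1 rows):
sales.yr | max_yr
3 | 3

== RESULT ==
sales.yr | max_yr
3 | 3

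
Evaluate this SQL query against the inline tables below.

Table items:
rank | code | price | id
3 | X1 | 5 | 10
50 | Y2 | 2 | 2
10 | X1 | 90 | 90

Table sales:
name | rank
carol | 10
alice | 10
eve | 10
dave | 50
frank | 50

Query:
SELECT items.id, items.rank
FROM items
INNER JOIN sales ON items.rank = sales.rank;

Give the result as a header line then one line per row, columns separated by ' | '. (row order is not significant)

== RESULT ==
items.id | items.rank
2 | 50
2 | 50
90 | 10
90 | 10
90 | 10

Derivation:
After JOIN sales (5 rows):
items.rank | items.code | items.price | items.id | sales.name | sales.rank
50 | Y2 | 2 | 2 | dave | 50
50 | Y2 | 2 | 2 | frank | 50
10 | X1 | 90 | 90 | carol | 10
10 | X1 | 90 | 90 | alice | 10
10 | X1 | 90 | 90 | eve | 10
After SELECT (5 rows):
items.id | items.rank
2 | 50
2 | 50
90 | 10
90 | 10
90 | 10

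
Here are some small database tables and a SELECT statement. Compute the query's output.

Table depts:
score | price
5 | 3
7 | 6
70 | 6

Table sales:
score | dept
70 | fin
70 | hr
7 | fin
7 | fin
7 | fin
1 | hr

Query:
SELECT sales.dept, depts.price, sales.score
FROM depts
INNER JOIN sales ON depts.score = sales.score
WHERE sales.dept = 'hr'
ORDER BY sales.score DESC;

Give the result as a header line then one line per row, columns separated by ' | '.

After JOIN sales (5 rows):
depts.score | depts.price | sales.score | sales.dept
7 | 6 | 7 | fin
7 | 6 | 7 | fin
7 | 6 | 7 | fin
70 | 6 | 70 | fin
70 | 6 | 70 | hr
After WHERE (1 rows):
depts.score | depts.price | sales.score | sales.dept
70 | 6 | 70 | hr
After SELECT (1 rows):
sales.dept | depts.price | sales.score
hr | 6 | 70
After ORDER BY (1 rows):
sales.dept | depts.price | sales.score
hr | 6 | 70

== RESULT ==
sales.dept | depts.price | sales.score
hr | 6 | 70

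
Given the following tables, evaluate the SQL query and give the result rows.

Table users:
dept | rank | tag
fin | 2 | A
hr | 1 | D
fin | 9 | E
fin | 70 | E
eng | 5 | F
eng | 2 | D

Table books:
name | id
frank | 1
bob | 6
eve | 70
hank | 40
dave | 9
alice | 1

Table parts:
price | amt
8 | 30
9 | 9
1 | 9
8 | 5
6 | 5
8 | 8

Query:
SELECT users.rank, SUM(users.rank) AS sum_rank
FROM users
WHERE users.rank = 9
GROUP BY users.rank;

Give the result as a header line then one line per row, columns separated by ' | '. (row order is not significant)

== RESULT ==
users.rank | sum_rank
9 | 9

Derivation:
After WHERE (1 rows):
users.dept | users.rank | users.tag
fin | 9 | E
After GROUP BY (1 rows):
users.rank | sum_rank
9 | 9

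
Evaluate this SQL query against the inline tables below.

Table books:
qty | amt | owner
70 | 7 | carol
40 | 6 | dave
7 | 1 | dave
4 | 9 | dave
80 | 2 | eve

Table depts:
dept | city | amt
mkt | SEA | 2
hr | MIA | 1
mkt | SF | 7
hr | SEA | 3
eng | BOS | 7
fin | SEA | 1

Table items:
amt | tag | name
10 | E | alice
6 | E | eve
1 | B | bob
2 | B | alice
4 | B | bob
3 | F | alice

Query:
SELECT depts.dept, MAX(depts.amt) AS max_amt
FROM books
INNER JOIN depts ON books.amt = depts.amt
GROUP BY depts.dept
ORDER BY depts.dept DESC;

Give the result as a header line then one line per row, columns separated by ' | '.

After JOIN depts (5 rows):
books.qty | books.amt | books.owner | depts.dept | depts.city | depts.amt
70 | 7 | carol | mkt | SF | 7
70 | 7 | carol | eng | BOS | 7
7 | 1 | dave | hr | MIA | 1
7 | 1 | dave | fin | SEA | 1
80 | 2 | eve | mkt | SEA | 2
After GROUP BY (4 rows):
depts.dept | max_amt
mkt | 7
eng | 7
hr | 1
fin | 1
After ORDER BY (4 rows):
depts.dept | max_amt
mkt | 7
hr | 1
fin | 1
eng | 7

== RESULT ==
depts.dept | max_amt
mkt | 7
hr | 1
fin | 1
eng | 7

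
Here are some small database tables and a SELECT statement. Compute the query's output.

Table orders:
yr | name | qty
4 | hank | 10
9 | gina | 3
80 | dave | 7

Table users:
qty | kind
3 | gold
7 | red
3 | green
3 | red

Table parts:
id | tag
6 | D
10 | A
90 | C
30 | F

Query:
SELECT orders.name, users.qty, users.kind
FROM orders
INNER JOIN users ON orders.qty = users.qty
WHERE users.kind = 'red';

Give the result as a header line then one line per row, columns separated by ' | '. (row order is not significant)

== RESULT ==
orders.name | users.qty | users.kind
gina | 3 | red
dave | 7 | red

Derivation:
After JOIN users (4 rows):
orders.yr | orders.name | orders.qty | users.qty | users.kind
9 | gina | 3 | 3 | gold
9 | gina | 3 | 3 | green
9 | gina | 3 | 3 | red
80 | dave | 7 | 7 | red
After WHERE (2 rows):
orders.yr | orders.name | orders.qty | users.qty | users.kind
9 | gina | 3 | 3 | red
80 | dave | 7 | 7 | red
After SELECT (2 rows):
orders.name | users.qty | users.kind
gina | 3 | red
dave | 7 | red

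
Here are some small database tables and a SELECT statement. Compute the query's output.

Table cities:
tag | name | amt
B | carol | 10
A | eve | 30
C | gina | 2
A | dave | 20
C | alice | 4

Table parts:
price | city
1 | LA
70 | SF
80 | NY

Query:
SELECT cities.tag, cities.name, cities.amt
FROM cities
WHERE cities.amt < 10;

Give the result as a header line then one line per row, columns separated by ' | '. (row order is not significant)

After WHERE (2 rows):
cities.tag | cities.name | cities.amt
C | gina | 2
C | alice | 4
After SELECT (2 rows):
cities.tag | cities.name | cities.amt
C | gina | 2
C | alice | 4

== RESULT ==
cities.tag | cities.name | cities.amt
C | gina | 2
C | alice | 4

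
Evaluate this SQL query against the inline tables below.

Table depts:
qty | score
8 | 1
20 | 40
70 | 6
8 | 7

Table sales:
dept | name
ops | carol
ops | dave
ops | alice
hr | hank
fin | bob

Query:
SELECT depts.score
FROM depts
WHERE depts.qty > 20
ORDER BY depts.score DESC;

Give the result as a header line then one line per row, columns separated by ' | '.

After WHERE (1 rows):
depts.qty | depts.score
70 | 6
After SELECT (1 rows):
depts.score
6
After ORDER BY (1 rows):
depts.score
6

== RESULT ==
depts.score
6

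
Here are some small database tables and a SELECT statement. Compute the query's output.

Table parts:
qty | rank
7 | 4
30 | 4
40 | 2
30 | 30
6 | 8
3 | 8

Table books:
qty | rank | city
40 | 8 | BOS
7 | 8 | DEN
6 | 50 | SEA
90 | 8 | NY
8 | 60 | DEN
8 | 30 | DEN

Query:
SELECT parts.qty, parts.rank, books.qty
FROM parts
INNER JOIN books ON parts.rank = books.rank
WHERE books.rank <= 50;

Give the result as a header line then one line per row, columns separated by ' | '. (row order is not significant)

== RESULT ==
parts.qty | parts.rank | books.qty
30 | 30 | 8
6 | 8 | 40
6 | 8 | 7
6 | 8 | 90
3 | 8 | 40
3 | 8 | 7
3 | 8 | 90

Derivation:
After JOIN books (7 rows):
parts.qty | parts.rank | books.qty | books.rank | books.city
30 | 30 | 8 | 30 | DEN
6 | 8 | 40 | 8 | BOS
6 | 8 | 7 | 8 | DEN
6 | 8 | 90 | 8 | NY
3 | 8 | 40 | 8 | BOS
3 | 8 | 7 | 8 | DEN
3 | 8 | 90 | 8 | NY
After WHERE (7 rows):
parts.qty | parts.rank | books.qty | books.rank | books.city
30 | 30 | 8 | 30 | DEN
6 | 8 | 40 | 8 | BOS
6 | 8 | 7 | 8 | DEN
6 | 8 | 90 | 8 | NY
3 | 8 | 40 | 8 | BOS
3 | 8 | 7 | 8 | DEN
3 | 8 | 90 | 8 | NY
After SELECT (7 rows):
parts.qty | parts.rank | books.qty
30 | 30 | 8
6 | 8 | 40
6 | 8 | 7
6 | 8 | 90
3 | 8 | 40
3 | 8 | 7
3 | 8 | 90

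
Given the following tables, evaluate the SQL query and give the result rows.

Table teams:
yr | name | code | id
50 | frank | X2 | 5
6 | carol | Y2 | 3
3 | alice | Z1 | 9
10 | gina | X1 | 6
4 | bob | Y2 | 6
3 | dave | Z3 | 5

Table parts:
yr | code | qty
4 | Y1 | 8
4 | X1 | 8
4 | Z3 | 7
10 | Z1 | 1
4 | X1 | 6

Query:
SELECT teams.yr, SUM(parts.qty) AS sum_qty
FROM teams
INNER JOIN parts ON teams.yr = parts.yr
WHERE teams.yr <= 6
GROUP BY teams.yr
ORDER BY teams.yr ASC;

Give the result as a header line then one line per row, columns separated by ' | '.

== RESULT ==
teams.yr | sum_qty
4 | 29

Derivation:
After JOIN parts (5 rows):
teams.yr | teams.name | teams.code | teams.id | parts.yr | parts.code | parts.qty
10 | gina | X1 | 6 | 10 | Z1 | 1
4 | bob | Y2 | 6 | 4 | Y1 | 8
4 | bob | Y2 | 6 | 4 | X1 | 8
4 | bob | Y2 | 6 | 4 | Z3 | 7
4 | bob | Y2 | 6 | 4 | X1 | 6
After WHERE (4 rows):
teams.yr | teams.name | teams.code | teams.id | parts.yr | parts.code | parts.qty
4 | bob | Y2 | 6 | 4 | Y1 | 8
4 | bob | Y2 | 6 | 4 | X1 | 8
4 | bob | Y2 | 6 | 4 | Z3 | 7
4 | bob | Y2 | 6 | 4 | X1 | 6
After GROUP BY (1 rows):
teams.yr | sum_qty
4 | 29
After ORDER BY (1 rows):
teams.yr | sum_qty
4 | 29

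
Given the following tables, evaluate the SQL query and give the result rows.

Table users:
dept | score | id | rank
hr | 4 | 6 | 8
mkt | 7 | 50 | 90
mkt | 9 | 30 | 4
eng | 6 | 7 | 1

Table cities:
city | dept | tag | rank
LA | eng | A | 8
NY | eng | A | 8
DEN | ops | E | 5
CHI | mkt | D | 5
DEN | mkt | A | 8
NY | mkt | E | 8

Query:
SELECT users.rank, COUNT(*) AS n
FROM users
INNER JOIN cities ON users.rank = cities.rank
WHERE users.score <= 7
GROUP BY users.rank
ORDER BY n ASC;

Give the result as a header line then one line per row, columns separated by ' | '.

== RESULT ==
users.rank | n
8 | 4

Derivation:
After JOIN cities (4 rows):
users.dept | users.score | users.id | users.rank | cities.city | cities.dept | cities.tag | cities.rank
hr | 4 | 6 | 8 | LA | eng | A | 8
hr | 4 | 6 | 8 | NY | eng | A | 8
hr | 4 | 6 | 8 | DEN | mkt | A | 8
hr | 4 | 6 | 8 | NY | mkt | E | 8
After WHERE (4 rows):
users.dept | users.score | users.id | users.rank | cities.city | cities.dept | cities.tag | cities.rank
hr | 4 | 6 | 8 | LA | eng | A | 8
hr | 4 | 6 | 8 | NY | eng | A | 8
hr | 4 | 6 | 8 | DEN | mkt | A | 8
hr | 4 | 6 | 8 | NY | mkt | E | 8
After GROUP BY (1 rows):
users.rank | n
8 | 4
After ORDER BY (1 rows):
users.rank | n
8 | 4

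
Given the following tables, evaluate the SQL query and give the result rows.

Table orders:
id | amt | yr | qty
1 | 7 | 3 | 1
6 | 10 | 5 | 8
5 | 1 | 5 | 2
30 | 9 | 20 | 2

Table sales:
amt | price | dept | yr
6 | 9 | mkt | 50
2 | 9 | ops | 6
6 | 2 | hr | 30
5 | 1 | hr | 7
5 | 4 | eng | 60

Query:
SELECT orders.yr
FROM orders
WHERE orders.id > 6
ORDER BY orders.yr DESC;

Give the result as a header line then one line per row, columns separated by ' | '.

After WHERE (1 rows):
orders.id | orders.amt | orders.yr | orders.qty
30 | 9 | 20 | 2
After SELECT (1 rows):
orders.yr
20
After ORDER BY (1 rows):
orders.yr
20

== RESULT ==
orders.yr
20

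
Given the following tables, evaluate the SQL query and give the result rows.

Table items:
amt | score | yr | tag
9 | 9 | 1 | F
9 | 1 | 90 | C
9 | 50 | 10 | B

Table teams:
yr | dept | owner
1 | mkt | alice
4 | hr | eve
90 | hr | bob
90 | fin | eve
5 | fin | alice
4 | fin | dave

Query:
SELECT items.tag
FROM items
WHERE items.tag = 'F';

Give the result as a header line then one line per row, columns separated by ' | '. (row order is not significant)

After WHERE (1 rows):
items.amt | items.score | items.yr | items.tag
9 | 9 | 1 | F
After SELECT (1 rows):
items.tag
F

== RESULT ==
items.tag
F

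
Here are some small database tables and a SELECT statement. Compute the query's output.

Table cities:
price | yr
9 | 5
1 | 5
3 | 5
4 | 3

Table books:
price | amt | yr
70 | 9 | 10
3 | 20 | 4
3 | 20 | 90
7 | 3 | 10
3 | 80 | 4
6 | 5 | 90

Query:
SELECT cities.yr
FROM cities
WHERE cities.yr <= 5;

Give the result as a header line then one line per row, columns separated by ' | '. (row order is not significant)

== RESULT ==
cities.yr
5
5
5
3

Derivation:
After WHERE (4 rows):
cities.price | cities.yr
9 | 5
1 | 5
3 | 5
4 | 3
After SELECT (4 rows):
cities.yr
5
5
5
3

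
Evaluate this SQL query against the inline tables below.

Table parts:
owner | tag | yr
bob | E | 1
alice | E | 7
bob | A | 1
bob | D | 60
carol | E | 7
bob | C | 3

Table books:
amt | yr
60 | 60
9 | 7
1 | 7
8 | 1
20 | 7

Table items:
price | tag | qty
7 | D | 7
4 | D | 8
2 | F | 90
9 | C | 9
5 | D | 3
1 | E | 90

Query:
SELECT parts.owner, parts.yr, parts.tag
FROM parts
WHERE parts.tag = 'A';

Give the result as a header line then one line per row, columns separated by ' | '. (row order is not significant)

After WHERE (1 rows):
parts.owner | parts.tag | parts.yr
bob | A | 1
After SELECT (1 rows):
parts.owner | parts.yr | parts.tag
bob | 1 | A

== RESULT ==
parts.owner | parts.yr | parts.tag
bob | 1 | A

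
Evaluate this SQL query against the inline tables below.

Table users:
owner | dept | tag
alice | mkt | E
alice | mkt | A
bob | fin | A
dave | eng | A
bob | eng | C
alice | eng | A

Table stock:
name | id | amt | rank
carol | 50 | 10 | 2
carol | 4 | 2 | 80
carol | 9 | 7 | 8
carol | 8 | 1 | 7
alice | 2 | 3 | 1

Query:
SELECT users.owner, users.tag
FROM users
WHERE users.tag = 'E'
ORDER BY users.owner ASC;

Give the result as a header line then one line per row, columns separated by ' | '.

After WHERE (1 rows):
users.owner | users.dept | users.tag
alice | mkt | E
After SELECT (1 rows):
users.owner | users.tag
alice | E
After ORDER BY (1 rows):
users.owner | users.tag
alice | E

== RESULT ==
users.owner | users.tag
alice | E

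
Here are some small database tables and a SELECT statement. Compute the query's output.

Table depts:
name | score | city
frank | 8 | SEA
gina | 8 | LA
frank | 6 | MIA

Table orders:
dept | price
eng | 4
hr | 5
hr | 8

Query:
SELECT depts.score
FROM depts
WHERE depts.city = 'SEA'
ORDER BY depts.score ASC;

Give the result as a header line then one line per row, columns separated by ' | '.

After WHERE (1 rows):
depts.name | depts.score | depts.city
frank | 8 | SEA
After SELECT (1 rows):
depts.score
8
After ORDER BY (1 rows):
depts.score
8

== RESULT ==
depts.score
8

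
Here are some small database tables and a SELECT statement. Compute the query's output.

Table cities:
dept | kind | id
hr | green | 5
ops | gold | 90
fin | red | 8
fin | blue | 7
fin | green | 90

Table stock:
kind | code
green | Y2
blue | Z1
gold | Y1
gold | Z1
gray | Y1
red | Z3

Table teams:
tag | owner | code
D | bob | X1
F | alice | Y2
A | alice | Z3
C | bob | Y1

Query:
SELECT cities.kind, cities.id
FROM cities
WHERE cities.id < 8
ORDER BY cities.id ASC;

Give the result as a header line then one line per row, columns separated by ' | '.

== RESULT ==
cities.kind | cities.id
green | 5
blue | 7

Derivation:
After WHERE (2 rows):
cities.dept | cities.kind | cities.id
hr | green | 5
fin | blue | 7
After SELECT (2 rows):
cities.kind | cities.id
green | 5
blue | 7
After ORDER BY (2 rows):
cities.kind | cities.id
green | 5
blue | 7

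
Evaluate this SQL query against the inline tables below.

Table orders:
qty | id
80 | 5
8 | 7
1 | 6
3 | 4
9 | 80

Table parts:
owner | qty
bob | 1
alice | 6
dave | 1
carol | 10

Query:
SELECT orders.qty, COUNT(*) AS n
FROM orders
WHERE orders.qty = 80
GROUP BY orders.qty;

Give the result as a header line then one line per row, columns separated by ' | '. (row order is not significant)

After WHERE (1 rows):
orders.qty | orders.id
80 | 5
After GROUP BY (1 rows):
orders.qty | n
80 | 1

== RESULT ==
orders.qty | n
80 | 1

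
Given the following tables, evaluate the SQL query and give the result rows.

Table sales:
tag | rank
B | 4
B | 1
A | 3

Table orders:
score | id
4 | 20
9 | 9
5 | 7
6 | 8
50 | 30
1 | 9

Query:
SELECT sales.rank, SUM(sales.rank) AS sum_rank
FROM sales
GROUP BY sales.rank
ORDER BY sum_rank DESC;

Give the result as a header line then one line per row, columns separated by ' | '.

After GROUP BY (3 rows):
sales.rank | sum_rank
4 | 4
1 | 1
3 | 3
After ORDER BY (3 rows):
sales.rank | sum_rank
4 | 4
3 | 3
1 | 1

== RESULT ==
sales.rank | sum_rank
4 | 4
3 | 3
1 | 1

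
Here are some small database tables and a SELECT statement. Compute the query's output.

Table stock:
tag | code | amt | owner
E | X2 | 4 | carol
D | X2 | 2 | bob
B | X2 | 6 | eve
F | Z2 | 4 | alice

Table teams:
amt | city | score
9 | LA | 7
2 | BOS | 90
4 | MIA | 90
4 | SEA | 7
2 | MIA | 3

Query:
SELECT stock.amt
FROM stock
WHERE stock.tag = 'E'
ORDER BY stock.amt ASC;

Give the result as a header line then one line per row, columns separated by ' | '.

== RESULT ==
stock.amt
4

Derivation:
After WHERE (1 rows):
stock.tag | stock.code | stock.amt | stock.owner
E | X2 | 4 | carol
After SELECT (1 rows):
stock.amt
4
After ORDER BY (1 rows):
stock.amt
4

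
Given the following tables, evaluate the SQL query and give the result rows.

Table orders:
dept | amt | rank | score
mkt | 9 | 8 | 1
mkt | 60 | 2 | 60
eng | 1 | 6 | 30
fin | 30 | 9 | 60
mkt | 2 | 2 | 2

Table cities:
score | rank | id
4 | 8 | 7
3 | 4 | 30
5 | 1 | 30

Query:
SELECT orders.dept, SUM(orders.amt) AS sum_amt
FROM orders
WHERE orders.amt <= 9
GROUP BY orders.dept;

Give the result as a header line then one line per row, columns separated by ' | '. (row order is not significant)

== RESULT ==
orders.dept | sum_amt
mkt | 11
eng | 1

Derivation:
After WHERE (3 rows):
orders.dept | orders.amt | orders.rank | orders.score
mkt | 9 | 8 | 1
eng | 1 | 6 | 30
mkt | 2 | 2 | 2
After GROUP BY (2 rows):
orders.dept | sum_amt
mkt | 11
eng | 1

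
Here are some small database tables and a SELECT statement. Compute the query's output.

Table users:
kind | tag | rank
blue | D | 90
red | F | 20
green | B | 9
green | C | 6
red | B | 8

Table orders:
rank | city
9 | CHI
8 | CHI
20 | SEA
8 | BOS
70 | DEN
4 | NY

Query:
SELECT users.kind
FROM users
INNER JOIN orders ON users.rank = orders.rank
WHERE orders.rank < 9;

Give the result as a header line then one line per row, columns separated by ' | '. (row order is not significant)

== RESULT ==
users.kind
red
red

Derivation:
After JOIN orders (4 rows):
users.kind | users.tag | users.rank | orders.rank | orders.city
red | F | 20 | 20 | SEA
green | B | 9 | 9 | CHI
red | B | 8 | 8 | CHI
red | B | 8 | 8 | BOS
After WHERE (2 rows):
users.kind | users.tag | users.rank | orders.rank | orders.city
red | B | 8 | 8 | CHI
red | B | 8 | 8 | BOS
After SELECT (2 rows):
users.kind
red
red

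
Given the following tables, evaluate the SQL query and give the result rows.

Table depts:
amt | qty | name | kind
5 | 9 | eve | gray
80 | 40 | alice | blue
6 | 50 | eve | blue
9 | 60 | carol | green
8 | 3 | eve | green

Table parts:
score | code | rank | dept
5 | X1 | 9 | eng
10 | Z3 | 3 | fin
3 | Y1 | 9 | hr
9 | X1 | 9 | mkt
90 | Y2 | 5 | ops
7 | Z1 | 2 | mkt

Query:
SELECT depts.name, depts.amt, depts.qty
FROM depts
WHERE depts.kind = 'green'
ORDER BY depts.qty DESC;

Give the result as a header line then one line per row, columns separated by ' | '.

After WHERE (2 rows):
depts.amt | depts.qty | depts.name | depts.kind
9 | 60 | carol | green
8 | 3 | eve | green
After SELECT (2 rows):
depts.name | depts.amt | depts.qty
carol | 9 | 60
eve | 8 | 3
After ORDER BY (2 rows):
depts.name | depts.amt | depts.qty
carol | 9 | 60
eve | 8 | 3

== RESULT ==
depts.name | depts.amt | depts.qty
carol | 9 | 60
eve | 8 | 3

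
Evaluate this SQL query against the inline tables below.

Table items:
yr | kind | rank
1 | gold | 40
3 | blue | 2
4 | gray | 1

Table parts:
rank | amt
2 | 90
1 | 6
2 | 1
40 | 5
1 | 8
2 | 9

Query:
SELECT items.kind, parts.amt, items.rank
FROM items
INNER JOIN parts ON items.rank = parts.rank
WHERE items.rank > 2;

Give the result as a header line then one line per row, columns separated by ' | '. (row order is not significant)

After JOIN parts (6 rows):
items.yr | items.kind | items.rank | parts.rank | parts.amt
1 | gold | 40 | 40 | 5
3 | blue | 2 | 2 | 90
3 | blue | 2 | 2 | 1
3 | blue | 2 | 2 | 9
4 | gray | 1 | 1 | 6
4 | gray | 1 | 1 | 8
After WHERE (1 rows):
items.yr | items.kind | items.rank | parts.rank | parts.amt
1 | gold | 40 | 40 | 5
After SELECT (1 rows):
items.kind | parts.amt | items.rank
gold | 5 | 40

== RESULT ==
items.kind | parts.amt | items.rank
gold | 5 | 40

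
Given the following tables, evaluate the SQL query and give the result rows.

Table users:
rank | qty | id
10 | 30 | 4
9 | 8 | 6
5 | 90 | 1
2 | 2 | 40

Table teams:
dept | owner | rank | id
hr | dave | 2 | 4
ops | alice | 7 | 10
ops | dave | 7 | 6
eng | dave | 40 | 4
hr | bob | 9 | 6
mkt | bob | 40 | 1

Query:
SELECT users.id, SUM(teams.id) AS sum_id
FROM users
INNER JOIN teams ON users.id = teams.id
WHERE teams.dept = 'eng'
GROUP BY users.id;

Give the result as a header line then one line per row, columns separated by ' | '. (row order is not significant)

== RESULT ==
users.id | sum_id
4 | 4

Derivation:
After JOIN teams (5 rows):
users.rank | users.qty | users.id | teams.dept | teams.owner | teams.rank | teams.id
10 | 30 | 4 | hr | dave | 2 | 4
10 | 30 | 4 | eng | dave | 40 | 4
9 | 8 | 6 | ops | dave | 7 | 6
9 | 8 | 6 | hr | bob | 9 | 6
5 | 90 | 1 | mkt | bob | 40 | 1
After WHERE (1 rows):
users.rank | users.qty | users.id | teams.dept | teams.owner | teams.rank | teams.id
10 | 30 | 4 | eng | dave | 40 | 4
After GROUP BY (1 rows):
users.id | sum_id
4 | 4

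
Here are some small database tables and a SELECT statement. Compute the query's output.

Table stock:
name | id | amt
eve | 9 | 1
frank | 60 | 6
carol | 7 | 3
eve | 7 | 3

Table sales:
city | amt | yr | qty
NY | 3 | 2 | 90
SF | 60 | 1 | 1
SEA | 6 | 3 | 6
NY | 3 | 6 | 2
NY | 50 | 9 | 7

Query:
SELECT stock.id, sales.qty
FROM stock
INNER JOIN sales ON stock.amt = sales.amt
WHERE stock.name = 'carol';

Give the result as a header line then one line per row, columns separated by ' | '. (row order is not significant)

After JOIN sales (5 rows):
stock.name | stock.id | stock.amt | sales.city | sales.amt | sales.yr | sales.qty
frank | 60 | 6 | SEA | 6 | 3 | 6
carol | 7 | 3 | NY | 3 | 2 | 90
carol | 7 | 3 | NY | 3 | 6 | 2
eve | 7 | 3 | NY | 3 | 2 | 90
eve | 7 | 3 | NY | 3 | 6 | 2
After WHERE (2 rows):
stock.name | stock.id | stock.amt | sales.city | sales.amt | sales.yr | sales.qty
carol | 7 | 3 | NY | 3 | 2 | 90
carol | 7 | 3 | NY | 3 | 6 | 2
After SELECT (2 rows):
stock.id | sales.qty
7 | 90
7 | 2

== RESULT ==
stock.id | sales.qty
7 | 90
7 | 2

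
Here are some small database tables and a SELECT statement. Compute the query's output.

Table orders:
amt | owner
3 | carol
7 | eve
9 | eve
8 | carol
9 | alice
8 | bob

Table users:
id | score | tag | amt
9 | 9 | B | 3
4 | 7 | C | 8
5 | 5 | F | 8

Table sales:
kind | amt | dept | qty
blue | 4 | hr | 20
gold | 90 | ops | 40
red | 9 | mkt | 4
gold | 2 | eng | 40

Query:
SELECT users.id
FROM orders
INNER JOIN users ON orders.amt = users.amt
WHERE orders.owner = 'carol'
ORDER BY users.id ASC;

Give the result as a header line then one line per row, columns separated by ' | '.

After JOIN users (5 rows):
orders.amt | orders.owner | users.id | users.score | users.tag | users.amt
3 | carol | 9 | 9 | B | 3
8 | carol | 4 | 7 | C | 8
8 | carol | 5 | 5 | F | 8
8 | bob | 4 | 7 | C | 8
8 | bob | 5 | 5 | F | 8
After WHERE (3 rows):
orders.amt | orders.owner | users.id | users.score | users.tag | users.amt
3 | carol | 9 | 9 | B | 3
8 | carol | 4 | 7 | C | 8
8 | carol | 5 | 5 | F | 8
After SELECT (3 rows):
users.id
9
4
5
After ORDER BY (3 rows):
users.id
4
5
9

== RESULT ==
users.id
4
5
9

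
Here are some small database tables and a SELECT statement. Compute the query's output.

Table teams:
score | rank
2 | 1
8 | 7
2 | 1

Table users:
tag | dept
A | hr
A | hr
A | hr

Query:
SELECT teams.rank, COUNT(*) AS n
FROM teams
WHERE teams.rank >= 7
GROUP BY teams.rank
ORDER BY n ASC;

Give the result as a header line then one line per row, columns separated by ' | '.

== RESULT ==
teams.rank | n
7 | 1

Derivation:
After WHERE (1 rows):
teams.score | teams.rank
8 | 7
After GROUP BY (1 rows):
teams.rank | n
7 | 1
After ORDER BY (1 rows):
teams.rank | n
7 | 1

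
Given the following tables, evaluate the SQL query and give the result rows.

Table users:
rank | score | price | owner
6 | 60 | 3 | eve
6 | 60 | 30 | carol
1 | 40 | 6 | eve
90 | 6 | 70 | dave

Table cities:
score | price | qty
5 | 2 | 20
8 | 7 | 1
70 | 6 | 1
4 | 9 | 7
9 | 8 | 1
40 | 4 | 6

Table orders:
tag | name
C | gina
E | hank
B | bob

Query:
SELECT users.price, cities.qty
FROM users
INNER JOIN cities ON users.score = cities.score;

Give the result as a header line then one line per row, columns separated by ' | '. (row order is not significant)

== RESULT ==
users.price | cities.qty
6 | 6

Derivation:
After JOIN cities (1 rows):
users.rank | users.score | users.price | users.owner | cities.score | cities.price | cities.qty
1 | 40 | 6 | eve | 40 | 4 | 6
After SELECT (1 rows):
users.price | cities.qty
6 | 6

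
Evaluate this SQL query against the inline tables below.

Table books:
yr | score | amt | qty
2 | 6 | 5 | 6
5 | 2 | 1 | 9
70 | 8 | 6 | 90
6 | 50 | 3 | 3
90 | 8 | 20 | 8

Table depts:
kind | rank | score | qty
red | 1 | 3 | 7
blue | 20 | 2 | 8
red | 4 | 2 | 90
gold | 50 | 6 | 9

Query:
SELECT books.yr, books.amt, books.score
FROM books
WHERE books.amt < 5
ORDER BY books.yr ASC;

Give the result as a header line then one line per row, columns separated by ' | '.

After WHERE (2 rows):
books.yr | books.score | books.amt | books.qty
5 | 2 | 1 | 9
6 | 50 | 3 | 3
After SELECT (2 rows):
books.yr | books.amt | books.score
5 | 1 | 2
6 | 3 | 50
After ORDER BY (2 rows):
books.yr | books.amt | books.score
5 | 1 | 2
6 | 3 | 50

== RESULT ==
books.yr | books.amt | books.score
5 | 1 | 2
6 | 3 | 50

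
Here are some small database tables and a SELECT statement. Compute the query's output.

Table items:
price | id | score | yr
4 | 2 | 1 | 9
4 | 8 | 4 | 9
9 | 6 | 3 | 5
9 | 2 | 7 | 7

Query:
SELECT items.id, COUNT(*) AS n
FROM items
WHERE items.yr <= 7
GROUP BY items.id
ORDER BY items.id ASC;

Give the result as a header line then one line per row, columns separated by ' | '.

After WHERE (2 rows):
items.price | items.id | items.score | items.yr
9 | 6 | 3 | 5
9 | 2 | 7 | 7
After GROUP BY (2 rows):
items.id | n
6 | 1
2 | 1
After ORDER BY (2 rows):
items.id | n
2 | 1
6 | 1

== RESULT ==
items.id | n
2 | 1
6 | 1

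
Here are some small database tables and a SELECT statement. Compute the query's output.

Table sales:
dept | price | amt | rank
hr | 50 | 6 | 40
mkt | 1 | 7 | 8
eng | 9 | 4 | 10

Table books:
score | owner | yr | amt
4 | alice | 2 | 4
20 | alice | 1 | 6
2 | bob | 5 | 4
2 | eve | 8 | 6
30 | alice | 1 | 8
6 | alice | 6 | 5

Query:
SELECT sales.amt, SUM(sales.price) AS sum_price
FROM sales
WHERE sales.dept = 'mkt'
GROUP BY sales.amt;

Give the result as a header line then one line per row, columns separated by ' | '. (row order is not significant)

== RESULT ==
sales.amt | sum_price
7 | 1

Derivation:
After WHERE (1 rows):
sales.dept | sales.price | sales.amt | sales.rank
mkt | 1 | 7 | 8
After GROUP BY (1 rows):
sales.amt | sum_price
7 | 1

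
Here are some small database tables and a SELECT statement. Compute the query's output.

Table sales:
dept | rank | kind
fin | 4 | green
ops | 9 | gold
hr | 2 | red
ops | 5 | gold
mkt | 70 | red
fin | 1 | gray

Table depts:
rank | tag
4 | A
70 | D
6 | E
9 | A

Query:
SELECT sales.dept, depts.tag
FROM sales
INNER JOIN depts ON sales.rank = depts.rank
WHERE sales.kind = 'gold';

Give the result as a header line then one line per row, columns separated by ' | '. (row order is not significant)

== RESULT ==
sales.dept | depts.tag
ops | A

Derivation:
After JOIN depts (3 rows):
sales.dept | sales.rank | sales.kind | depts.rank | depts.tag
fin | 4 | green | 4 | A
ops | 9 | gold | 9 | A
mkt | 70 | red | 70 | D
After WHERE (1 rows):
sales.dept | sales.rank | sales.kind | depts.rank | depts.tag
ops | 9 | gold | 9 | A
After SELECT (1 rows):
sales.dept | depts.tag
ops | A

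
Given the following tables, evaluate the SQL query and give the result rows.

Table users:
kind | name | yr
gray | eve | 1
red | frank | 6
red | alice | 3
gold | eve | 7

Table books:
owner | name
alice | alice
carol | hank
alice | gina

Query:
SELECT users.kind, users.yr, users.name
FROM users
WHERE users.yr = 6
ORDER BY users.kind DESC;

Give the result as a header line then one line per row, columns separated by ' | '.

After WHERE (1 rows):
users.kind | users.name | users.yr
red | frank | 6
After SELECT (1 rows):
users.kind | users.yr | users.name
red | 6 | frank
After ORDER BY (1 rows):
users.kind | users.yr | users.name
red | 6 | frank

== RESULT ==
users.kind | users.yr | users.name
red | 6 | frank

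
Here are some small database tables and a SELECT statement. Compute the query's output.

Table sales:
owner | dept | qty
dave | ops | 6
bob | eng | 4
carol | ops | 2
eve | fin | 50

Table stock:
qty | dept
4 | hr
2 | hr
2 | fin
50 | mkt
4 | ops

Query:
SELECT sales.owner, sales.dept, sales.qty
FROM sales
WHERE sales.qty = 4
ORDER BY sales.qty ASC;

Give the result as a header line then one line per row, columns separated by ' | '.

After WHERE (1 rows):
sales.owner | sales.dept | sales.qty
bob | eng | 4
After SELECT (1 rows):
sales.owner | sales.dept | sales.qty
bob | eng | 4
After ORDER BY (1 rows):
sales.owner | sales.dept | sales.qty
bob | eng | 4

== RESULT ==
sales.owner | sales.dept | sales.qty
bob | eng | 4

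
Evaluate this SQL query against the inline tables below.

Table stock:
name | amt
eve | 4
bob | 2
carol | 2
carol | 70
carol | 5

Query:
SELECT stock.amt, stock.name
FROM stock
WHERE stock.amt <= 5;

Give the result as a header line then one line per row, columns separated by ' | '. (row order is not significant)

After WHERE (4 rows):
stock.name | stock.amt
eve | 4
bob | 2
carol | 2
carol | 5
After SELECT (4 rows):
stock.amt | stock.name
4 | eve
2 | bob
2 | carol
5 | carol

== RESULT ==
stock.amt | stock.name
4 | eve
2 | bob
2 | carol
5 | carol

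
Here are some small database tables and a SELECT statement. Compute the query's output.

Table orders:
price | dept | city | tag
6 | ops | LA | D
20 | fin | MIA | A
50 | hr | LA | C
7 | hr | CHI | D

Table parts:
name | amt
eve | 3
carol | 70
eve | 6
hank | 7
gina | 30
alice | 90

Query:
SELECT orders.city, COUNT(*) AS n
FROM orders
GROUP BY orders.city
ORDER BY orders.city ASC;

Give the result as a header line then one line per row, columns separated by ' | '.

== RESULT ==
orders.city | n
CHI | 1
LA | 2
MIA | 1

Derivation:
After GROUP BY (3 rows):
orders.city | n
LA | 2
MIA | 1
CHI | 1
After ORDER BY (3 rows):
orders.city | n
CHI | 1
LA | 2
MIA | 1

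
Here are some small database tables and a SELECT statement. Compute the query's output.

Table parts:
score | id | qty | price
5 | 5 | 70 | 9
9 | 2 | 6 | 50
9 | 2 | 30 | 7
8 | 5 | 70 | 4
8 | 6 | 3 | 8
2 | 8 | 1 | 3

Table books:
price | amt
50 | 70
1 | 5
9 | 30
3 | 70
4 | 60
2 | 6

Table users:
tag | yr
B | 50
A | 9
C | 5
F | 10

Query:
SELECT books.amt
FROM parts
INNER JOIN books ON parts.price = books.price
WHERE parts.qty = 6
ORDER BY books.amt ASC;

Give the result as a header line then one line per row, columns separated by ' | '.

After JOIN books (4 rows):
parts.score | parts.id | parts.qty | parts.price | books.price | books.amt
5 | 5 | 70 | 9 | 9 | 30
9 | 2 | 6 | 50 | 50 | 70
8 | 5 | 70 | 4 | 4 | 60
2 | 8 | 1 | 3 | 3 | 70
After WHERE (1 rows):
parts.score | parts.id | parts.qty | parts.price | books.price | books.amt
9 | 2 | 6 | 50 | 50 | 70
After SELECT (1 rows):
books.amt
70
After ORDER BY (1 rows):
books.amt
70

== RESULT ==
books.amt
70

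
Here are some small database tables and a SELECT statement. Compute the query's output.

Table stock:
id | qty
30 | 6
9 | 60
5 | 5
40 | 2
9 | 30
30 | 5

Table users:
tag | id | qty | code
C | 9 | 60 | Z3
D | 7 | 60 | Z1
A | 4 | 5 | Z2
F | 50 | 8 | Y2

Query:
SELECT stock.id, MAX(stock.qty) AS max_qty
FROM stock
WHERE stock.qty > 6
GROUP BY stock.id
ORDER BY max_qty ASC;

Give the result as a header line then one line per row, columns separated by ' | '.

== RESULT ==
stock.id | max_qty
9 | 60

Derivation:
After WHERE (2 rows):
stock.id | stock.qty
9 | 60
9 | 30
After GROUP BY (1 rows):
stock.id | max_qty
9 | 60
After ORDER BY (1 rows):
stock.id | max_qty
9 | 60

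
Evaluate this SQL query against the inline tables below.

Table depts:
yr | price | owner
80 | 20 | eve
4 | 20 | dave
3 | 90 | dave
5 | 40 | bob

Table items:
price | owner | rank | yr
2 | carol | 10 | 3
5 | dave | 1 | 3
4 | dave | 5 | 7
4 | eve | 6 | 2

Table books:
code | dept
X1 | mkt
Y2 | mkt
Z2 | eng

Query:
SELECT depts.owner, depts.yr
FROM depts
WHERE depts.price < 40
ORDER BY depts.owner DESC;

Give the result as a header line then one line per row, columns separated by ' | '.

== RESULT ==
depts.owner | depts.yr
eve | 80
dave | 4

Derivation:
After WHERE (2 rows):
depts.yr | depts.price | depts.owner
80 | 20 | eve
4 | 20 | dave
After SELECT (2 rows):
depts.owner | depts.yr
eve | 80
dave | 4
After ORDER BY (2 rows):
depts.owner | depts.yr
eve | 80
dave | 4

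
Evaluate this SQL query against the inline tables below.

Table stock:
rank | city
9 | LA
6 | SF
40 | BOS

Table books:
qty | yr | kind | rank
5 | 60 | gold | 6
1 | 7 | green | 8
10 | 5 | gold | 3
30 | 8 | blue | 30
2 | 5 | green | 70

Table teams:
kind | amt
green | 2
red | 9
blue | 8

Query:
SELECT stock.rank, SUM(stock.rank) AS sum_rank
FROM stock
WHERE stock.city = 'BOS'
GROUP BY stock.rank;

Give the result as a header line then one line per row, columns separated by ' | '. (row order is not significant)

== RESULT ==
stock.rank | sum_rank
40 | 40

Derivation:
After WHERE (1 rows):
stock.rank | stock.city
40 | BOS
After GROUP BY (1 rows):
stock.rank | sum_rank
40 | 40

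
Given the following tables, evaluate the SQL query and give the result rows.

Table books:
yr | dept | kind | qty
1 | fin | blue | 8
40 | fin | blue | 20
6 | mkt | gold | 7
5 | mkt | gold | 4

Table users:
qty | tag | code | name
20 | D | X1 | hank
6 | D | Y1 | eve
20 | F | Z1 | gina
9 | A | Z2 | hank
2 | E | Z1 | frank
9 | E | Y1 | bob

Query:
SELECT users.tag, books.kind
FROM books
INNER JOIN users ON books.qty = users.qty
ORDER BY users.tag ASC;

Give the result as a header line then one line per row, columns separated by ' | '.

After JOIN users (2 rows):
books.yr | books.dept | books.kind | books.qty | users.qty | users.tag | users.code | users.name
40 | fin | blue | 20 | 20 | D | X1 | hank
40 | fin | blue | 20 | 20 | F | Z1 | gina
After SELECT (2 rows):
users.tag | books.kind
D | blue
F | blue
After ORDER BY (2 rows):
users.tag | books.kind
D | blue
F | blue

== RESULT ==
users.tag | books.kind
D | blue
F | blue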